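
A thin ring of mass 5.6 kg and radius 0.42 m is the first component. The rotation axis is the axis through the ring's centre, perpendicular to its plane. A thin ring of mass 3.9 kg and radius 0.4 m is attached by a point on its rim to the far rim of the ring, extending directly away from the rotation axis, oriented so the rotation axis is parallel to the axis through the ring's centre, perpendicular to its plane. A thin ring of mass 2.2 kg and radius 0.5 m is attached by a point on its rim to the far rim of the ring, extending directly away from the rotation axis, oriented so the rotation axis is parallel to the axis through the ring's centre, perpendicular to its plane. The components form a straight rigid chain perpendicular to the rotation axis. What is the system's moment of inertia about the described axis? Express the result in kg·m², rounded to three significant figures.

11.3

Thin ring: I_cm = MR² = (5.6)(0.42)² = 0.98784 kg·m²; axis through the centre, so I = 0.98784 kg·m².
Thin ring: I_cm = MR² = (3.9)(0.4)² = 0.624 kg·m²; centre at d = 0.42 + 0.4 = 0.82 m, so the parallel axis theorem gives I = 0.624 + (3.9)(0.82)² = 3.2464 kg·m².
Thin ring: I_cm = MR² = (2.2)(0.5)² = 0.55 kg·m²; centre at d = 0.42 + 0.4 + 0.4 + 0.5 = 1.72 m, so the parallel axis theorem gives I = 0.55 + (2.2)(1.72)² = 7.0585 kg·m².
Total I = 0.98784 + 3.2464 + 7.0585 = 11.293 kg·m².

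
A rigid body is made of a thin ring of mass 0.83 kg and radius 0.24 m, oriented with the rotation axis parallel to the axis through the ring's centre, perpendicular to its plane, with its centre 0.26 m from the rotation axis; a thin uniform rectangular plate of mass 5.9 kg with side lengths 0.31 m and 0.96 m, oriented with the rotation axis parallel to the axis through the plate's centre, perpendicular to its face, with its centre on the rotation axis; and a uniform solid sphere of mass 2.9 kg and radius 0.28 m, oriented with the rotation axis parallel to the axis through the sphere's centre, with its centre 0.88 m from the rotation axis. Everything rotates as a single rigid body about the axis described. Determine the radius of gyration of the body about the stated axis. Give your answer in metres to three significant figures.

0.553

Thin ring: I_cm = MR² = (0.83)(0.24)² = 0.047808 kg·m²; centre at d = 0.26 m, so I = I_cm + Md² gives I = 0.047808 + (0.83)(0.26)² = 0.10392 kg·m².
Rectangular plate: I_cm = (1/12)M(a²+b²) = (1/12)(5.9)[(0.31)² + (0.96)²] = 0.50037 kg·m²; axis through the centre, so I = 0.50037 kg·m².
Solid sphere: I_cm = (2/5)MR² = (2/5)(2.9)(0.28)² = 0.090944 kg·m²; centre at d = 0.88 m, so I = I_cm + Md² gives I = 0.090944 + (2.9)(0.88)² = 2.3367 kg·m².
Total I = 2.941 kg·m²; total mass M = 9.63 kg.
k = √(I/M) = √(2.941/9.63) = 0.55263 m.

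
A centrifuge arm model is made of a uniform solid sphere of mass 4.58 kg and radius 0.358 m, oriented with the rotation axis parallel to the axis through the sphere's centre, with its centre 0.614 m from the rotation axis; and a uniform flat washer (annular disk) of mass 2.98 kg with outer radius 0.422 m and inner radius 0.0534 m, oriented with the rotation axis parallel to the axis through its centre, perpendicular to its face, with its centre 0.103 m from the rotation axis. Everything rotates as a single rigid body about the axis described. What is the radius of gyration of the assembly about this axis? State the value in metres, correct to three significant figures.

Solid sphere: I_cm = (2/5)MR² = (2/5)(4.58)(0.358)² = 0.2348 kg m^2; centre at d = 0.614 m, so I = I_cm + Md² gives I = 0.2348 + (4.58)(0.614)² = 1.9614 kg m^2.
Annular disk: I_cm = (1/2)M(R²+r²) = (1/2)(2.98)[(0.422)² + (0.0534)²] = 0.26959 kg m^2; centre at d = 0.103 m, so I = I_cm + Md² gives I = 0.26959 + (2.98)(0.103)² = 0.30121 kg m^2.
Total I = 2.2626 kg m^2; total mass M = 7.56 kg.
k = √(I/M) = √(2.2626/7.56) = 0.54708 m.

0.547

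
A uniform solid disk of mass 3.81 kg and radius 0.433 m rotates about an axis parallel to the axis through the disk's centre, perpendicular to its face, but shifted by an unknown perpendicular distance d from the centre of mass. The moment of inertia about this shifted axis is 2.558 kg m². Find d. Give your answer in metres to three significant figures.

About the centre-of-mass axis, I_cm = (1/2)MR² = (1/2)(3.81)(0.433)² = 0.35717 kg m².
Parallel axis theorem: I = I_cm + Md², so Md² = 2.558 − 0.35717 = 2.2008 kg m².
d = √(2.2008 / 3.81) = 0.76003 m.

0.760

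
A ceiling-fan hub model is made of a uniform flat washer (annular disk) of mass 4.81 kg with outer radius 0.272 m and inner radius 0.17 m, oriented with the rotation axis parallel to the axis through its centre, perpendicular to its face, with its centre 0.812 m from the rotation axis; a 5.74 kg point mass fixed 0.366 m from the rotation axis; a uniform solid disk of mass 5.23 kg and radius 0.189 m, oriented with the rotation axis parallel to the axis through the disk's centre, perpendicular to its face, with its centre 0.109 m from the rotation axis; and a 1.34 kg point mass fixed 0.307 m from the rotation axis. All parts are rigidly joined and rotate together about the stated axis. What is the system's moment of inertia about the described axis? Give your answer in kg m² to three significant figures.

Annular disk: I_cm = (1/2)M(R²+r²) = (1/2)(4.81)[(0.272)² + (0.17)²] = 0.24744 kg m²; centre at d = 0.812 m, so the parallel axis theorem gives I = 0.24744 + (4.81)(0.812)² = 3.4189 kg m².
Point mass: I_cm = 0; centre at d = 0.366 m, so the parallel axis theorem gives I = 0 + (5.74)(0.366)² = 0.76891 kg m².
Solid disk: I_cm = (1/2)MR² = (1/2)(5.23)(0.189)² = 0.09341 kg m²; centre at d = 0.109 m, so the parallel axis theorem gives I = 0.09341 + (5.23)(0.109)² = 0.15555 kg m².
Point mass: I_cm = 0; centre at d = 0.307 m, so the parallel axis theorem gives I = 0 + (1.34)(0.307)² = 0.12629 kg m².
Total I = 3.4189 + 0.76891 + 0.15555 + 0.12629 = 4.4696 kg m².

4.47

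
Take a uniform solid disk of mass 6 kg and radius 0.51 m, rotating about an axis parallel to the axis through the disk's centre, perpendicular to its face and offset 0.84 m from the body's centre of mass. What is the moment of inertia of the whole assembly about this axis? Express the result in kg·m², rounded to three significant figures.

5.01

I_cm = (1/2)MR² = (1/2)(6)(0.51)² = 0.7803 kg·m²; centre at d = 0.84 m, so the parallel axis theorem gives I = 0.7803 + (6)(0.84)² = 5.0139 kg·m².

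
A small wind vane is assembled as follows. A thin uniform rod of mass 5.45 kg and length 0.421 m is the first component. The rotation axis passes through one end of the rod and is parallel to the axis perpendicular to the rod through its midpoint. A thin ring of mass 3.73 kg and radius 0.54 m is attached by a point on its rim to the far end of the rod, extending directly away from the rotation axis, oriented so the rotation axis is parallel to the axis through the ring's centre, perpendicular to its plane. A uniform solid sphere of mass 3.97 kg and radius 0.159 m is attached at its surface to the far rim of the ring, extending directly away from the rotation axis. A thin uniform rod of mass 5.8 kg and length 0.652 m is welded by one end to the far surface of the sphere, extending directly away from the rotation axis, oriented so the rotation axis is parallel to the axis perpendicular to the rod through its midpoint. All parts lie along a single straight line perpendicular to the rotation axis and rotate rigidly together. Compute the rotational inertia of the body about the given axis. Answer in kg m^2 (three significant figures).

42.7

Thin rod: I_cm = (1/12)ML² = (1/12)(5.45)(0.421)² = 0.080497 kg m^2; centre at d = 0.2105 m, so the parallel axis theorem gives I = 0.080497 + (5.45)(0.2105)² = 0.32199 kg m^2.
Thin ring: I_cm = MR² = (3.73)(0.54)² = 1.0877 kg m^2; centre at d = 0.2105 + 0.2105 + 0.54 = 0.961 m, so the parallel axis theorem gives I = 1.0877 + (3.73)(0.961)² = 4.5324 kg m^2.
Solid sphere: I_cm = (2/5)MR² = (2/5)(3.97)(0.159)² = 0.040146 kg m^2; centre at d = 0.2105 + 0.2105 + 0.54 + 0.54 + 0.159 = 1.66 m, so the parallel axis theorem gives I = 0.040146 + (3.97)(1.66)² = 10.98 kg m^2.
Thin rod: I_cm = (1/12)ML² = (1/12)(5.8)(0.652)² = 0.20547 kg m^2; centre at d = 0.2105 + 0.2105 + 0.54 + 0.54 + 0.159 + 0.159 + 0.326 = 2.145 m, so the parallel axis theorem gives I = 0.20547 + (5.8)(2.145)² = 26.891 kg m^2.
Total I = 0.32199 + 4.5324 + 10.98 + 26.891 = 42.726 kg m^2.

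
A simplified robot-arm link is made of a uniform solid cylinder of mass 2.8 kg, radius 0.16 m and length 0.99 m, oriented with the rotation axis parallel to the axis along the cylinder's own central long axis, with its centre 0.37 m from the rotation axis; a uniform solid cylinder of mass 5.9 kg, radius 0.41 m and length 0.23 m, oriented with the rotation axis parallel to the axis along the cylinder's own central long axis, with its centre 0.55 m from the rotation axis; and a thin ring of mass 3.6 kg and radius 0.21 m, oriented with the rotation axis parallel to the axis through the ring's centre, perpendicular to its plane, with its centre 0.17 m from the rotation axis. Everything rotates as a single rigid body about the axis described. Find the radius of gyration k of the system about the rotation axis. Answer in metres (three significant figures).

Solid cylinder: I_cm = (1/2)MR² = (1/2)(2.8)(0.16)² = 0.03584 kg m²; centre at d = 0.37 m, so I = I_cm + Md² gives I = 0.03584 + (2.8)(0.37)² = 0.41916 kg m².
Solid cylinder: I_cm = (1/2)MR² = (1/2)(5.9)(0.41)² = 0.49589 kg m²; centre at d = 0.55 m, so I = I_cm + Md² gives I = 0.49589 + (5.9)(0.55)² = 2.2806 kg m².
Thin ring: I_cm = MR² = (3.6)(0.21)² = 0.15876 kg m²; centre at d = 0.17 m, so I = I_cm + Md² gives I = 0.15876 + (3.6)(0.17)² = 0.2628 kg m².
Total I = 2.9626 kg m²; total mass M = 12.3 kg.
k = √(I/M) = √(2.9626/12.3) = 0.49078 m.

0.491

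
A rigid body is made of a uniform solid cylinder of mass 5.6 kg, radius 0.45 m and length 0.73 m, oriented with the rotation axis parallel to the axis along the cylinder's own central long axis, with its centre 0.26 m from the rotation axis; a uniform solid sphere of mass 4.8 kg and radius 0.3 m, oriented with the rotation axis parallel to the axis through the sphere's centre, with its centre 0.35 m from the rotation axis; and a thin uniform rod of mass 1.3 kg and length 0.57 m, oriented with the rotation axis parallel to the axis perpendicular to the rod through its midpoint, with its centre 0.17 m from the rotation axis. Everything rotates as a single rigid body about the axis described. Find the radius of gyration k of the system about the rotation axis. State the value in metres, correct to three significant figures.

0.390

Solid cylinder: I_cm = (1/2)MR² = (1/2)(5.6)(0.45)² = 0.567 kg m^2; centre at d = 0.26 m, so the parallel axis theorem gives I = 0.567 + (5.6)(0.26)² = 0.94556 kg m^2.
Solid sphere: I_cm = (2/5)MR² = (2/5)(4.8)(0.3)² = 0.1728 kg m^2; centre at d = 0.35 m, so the parallel axis theorem gives I = 0.1728 + (4.8)(0.35)² = 0.7608 kg m^2.
Thin rod: I_cm = (1/12)ML² = (1/12)(1.3)(0.57)² = 0.035197 kg m^2; centre at d = 0.17 m, so the parallel axis theorem gives I = 0.035197 + (1.3)(0.17)² = 0.072768 kg m^2.
Total I = 1.7791 kg m^2; total mass M = 11.7 kg.
k = √(I/M) = √(1.7791/11.7) = 0.38995 m.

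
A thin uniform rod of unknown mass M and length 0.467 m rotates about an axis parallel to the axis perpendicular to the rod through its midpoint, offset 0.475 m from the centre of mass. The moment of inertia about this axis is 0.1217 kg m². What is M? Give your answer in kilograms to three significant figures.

I = I_cm + Md² = (1/12)ML² + Md² = M·[0.0833333·(0.467)² + (0.475)²] = M·0.2438.
So M = 0.1217 / 0.2438 = 0.49918 kg.

0.499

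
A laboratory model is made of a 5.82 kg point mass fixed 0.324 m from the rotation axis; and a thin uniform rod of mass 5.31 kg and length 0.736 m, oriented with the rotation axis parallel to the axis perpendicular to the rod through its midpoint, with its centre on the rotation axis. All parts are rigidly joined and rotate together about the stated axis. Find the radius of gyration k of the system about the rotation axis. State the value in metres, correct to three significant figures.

Point mass: I_cm = 0; centre at d = 0.324 m, so I = I_cm + Md² gives I = 0 + (5.82)(0.324)² = 0.61096 kg·m².
Thin rod: I_cm = (1/12)ML² = (1/12)(5.31)(0.736)² = 0.2397 kg·m²; axis through the centre, so I = 0.2397 kg·m².
Total I = 0.85066 kg·m²; total mass M = 11.13 kg.
k = √(I/M) = √(0.85066/11.13) = 0.27646 m.

0.276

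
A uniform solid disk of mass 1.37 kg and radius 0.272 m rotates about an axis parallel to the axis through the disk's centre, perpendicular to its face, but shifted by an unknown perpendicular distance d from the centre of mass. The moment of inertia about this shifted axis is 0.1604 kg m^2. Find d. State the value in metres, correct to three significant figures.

About the centre-of-mass axis, I_cm = (1/2)MR² = (1/2)(1.37)(0.272)² = 0.050679 kg m^2.
Parallel axis theorem: I = I_cm + Md², so Md² = 0.1604 − 0.050679 = 0.10972 kg m^2.
d = √(0.10972 / 1.37) = 0.283 m.

0.283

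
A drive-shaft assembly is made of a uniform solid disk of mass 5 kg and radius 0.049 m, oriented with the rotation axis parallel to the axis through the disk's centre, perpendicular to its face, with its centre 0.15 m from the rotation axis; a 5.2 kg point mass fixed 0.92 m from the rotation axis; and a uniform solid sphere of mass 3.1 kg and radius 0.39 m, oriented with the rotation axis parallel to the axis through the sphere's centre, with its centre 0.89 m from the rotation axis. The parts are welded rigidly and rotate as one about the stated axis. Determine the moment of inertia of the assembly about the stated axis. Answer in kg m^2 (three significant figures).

7.16

Solid disk: I_cm = (1/2)MR² = (1/2)(5)(0.049)² = 0.0060025 kg m^2; centre at d = 0.15 m, so the parallel axis theorem gives I = 0.0060025 + (5)(0.15)² = 0.1185 kg m^2.
Point mass: I_cm = 0; centre at d = 0.92 m, so the parallel axis theorem gives I = 0 + (5.2)(0.92)² = 4.4013 kg m^2.
Solid sphere: I_cm = (2/5)MR² = (2/5)(3.1)(0.39)² = 0.1886 kg m^2; centre at d = 0.89 m, so the parallel axis theorem gives I = 0.1886 + (3.1)(0.89)² = 2.6441 kg m^2.
Total I = 0.1185 + 4.4013 + 2.6441 = 7.1639 kg m^2.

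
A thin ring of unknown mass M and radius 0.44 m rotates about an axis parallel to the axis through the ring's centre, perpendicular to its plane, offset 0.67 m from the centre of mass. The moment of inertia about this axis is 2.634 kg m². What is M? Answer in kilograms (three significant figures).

4.10

I = I_cm + Md² = MR² + Md² = M·[1·(0.44)² + (0.67)²] = M·0.6425.
So M = 2.634 / 0.6425 = 4.0996 kg.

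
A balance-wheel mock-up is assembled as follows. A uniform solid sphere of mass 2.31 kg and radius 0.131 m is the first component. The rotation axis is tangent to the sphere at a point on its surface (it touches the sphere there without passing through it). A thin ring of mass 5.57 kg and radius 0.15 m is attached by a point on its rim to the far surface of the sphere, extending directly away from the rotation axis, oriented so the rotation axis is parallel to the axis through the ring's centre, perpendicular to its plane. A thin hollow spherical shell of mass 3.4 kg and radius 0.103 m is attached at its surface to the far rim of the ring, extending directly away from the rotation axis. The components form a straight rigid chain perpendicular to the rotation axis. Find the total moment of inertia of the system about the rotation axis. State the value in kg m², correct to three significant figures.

Solid sphere: I_cm = (2/5)MR² = (2/5)(2.31)(0.131)² = 0.015857 kg m²; centre at d = 0.131 m, so I = I_cm + Md² gives I = 0.015857 + (2.31)(0.131)² = 0.055499 kg m².
Thin ring: I_cm = MR² = (5.57)(0.15)² = 0.12532 kg m²; centre at d = 0.131 + 0.131 + 0.15 = 0.412 m, so I = I_cm + Md² gives I = 0.12532 + (5.57)(0.412)² = 1.0708 kg m².
Spherical shell: I_cm = (2/3)MR² = (2/3)(3.4)(0.103)² = 0.024047 kg m²; centre at d = 0.131 + 0.131 + 0.15 + 0.15 + 0.103 = 0.665 m, so I = I_cm + Md² gives I = 0.024047 + (3.4)(0.665)² = 1.5276 kg m².
Total I = 0.055499 + 1.0708 + 1.5276 = 2.6539 kg m².

2.65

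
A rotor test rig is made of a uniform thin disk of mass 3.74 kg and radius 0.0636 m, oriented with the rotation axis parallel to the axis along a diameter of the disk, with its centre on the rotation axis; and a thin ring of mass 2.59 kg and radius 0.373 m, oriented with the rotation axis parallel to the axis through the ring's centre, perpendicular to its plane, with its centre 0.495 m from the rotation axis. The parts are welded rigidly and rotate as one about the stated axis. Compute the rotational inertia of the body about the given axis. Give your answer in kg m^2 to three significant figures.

Thin disk: I_cm = (1/4)MR² = (1/4)(3.74)(0.0636)² = 0.003782 kg m^2; axis through the centre, so I = 0.003782 kg m^2.
Thin ring: I_cm = MR² = (2.59)(0.373)² = 0.36034 kg m^2; centre at d = 0.495 m, so I = I_cm + Md² gives I = 0.36034 + (2.59)(0.495)² = 0.99496 kg m^2.
Total I = 0.003782 + 0.99496 = 0.99874 kg m^2.

0.999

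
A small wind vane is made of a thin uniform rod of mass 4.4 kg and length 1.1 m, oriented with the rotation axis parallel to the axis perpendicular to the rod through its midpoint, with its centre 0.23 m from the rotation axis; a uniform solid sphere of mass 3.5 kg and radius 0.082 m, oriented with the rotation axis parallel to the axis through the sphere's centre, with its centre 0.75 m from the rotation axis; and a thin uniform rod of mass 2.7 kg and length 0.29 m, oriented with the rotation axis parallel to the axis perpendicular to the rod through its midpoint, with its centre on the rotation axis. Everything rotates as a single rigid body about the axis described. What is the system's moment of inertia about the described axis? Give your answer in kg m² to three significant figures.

2.67

Thin rod: I_cm = (1/12)ML² = (1/12)(4.4)(1.1)² = 0.44367 kg m²; centre at d = 0.23 m, so I = I_cm + Md² gives I = 0.44367 + (4.4)(0.23)² = 0.67643 kg m².
Solid sphere: I_cm = (2/5)MR² = (2/5)(3.5)(0.082)² = 0.0094136 kg m²; centre at d = 0.75 m, so I = I_cm + Md² gives I = 0.0094136 + (3.5)(0.75)² = 1.9782 kg m².
Thin rod: I_cm = (1/12)ML² = (1/12)(2.7)(0.29)² = 0.018922 kg m²; axis through the centre, so I = 0.018922 kg m².
Total I = 0.67643 + 1.9782 + 0.018922 = 2.6735 kg m².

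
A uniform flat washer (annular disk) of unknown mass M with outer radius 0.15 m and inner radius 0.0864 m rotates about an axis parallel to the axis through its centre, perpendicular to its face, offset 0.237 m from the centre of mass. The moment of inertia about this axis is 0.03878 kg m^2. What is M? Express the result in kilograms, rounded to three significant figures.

0.545

I = I_cm + Md² = (1/2)M(R²+r²) + Md² = M·[0.5·[(0.15)² + (0.0864)²] + (0.237)²] = M·0.071151.
So M = 0.03878 / 0.071151 = 0.54503 kg.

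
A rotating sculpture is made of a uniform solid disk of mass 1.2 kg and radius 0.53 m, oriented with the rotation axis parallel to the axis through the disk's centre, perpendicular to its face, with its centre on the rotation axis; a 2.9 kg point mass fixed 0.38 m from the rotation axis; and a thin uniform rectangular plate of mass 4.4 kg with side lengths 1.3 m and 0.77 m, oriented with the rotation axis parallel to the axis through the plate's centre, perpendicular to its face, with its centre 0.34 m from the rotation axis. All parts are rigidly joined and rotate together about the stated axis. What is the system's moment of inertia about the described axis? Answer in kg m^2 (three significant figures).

Solid disk: I_cm = (1/2)MR² = (1/2)(1.2)(0.53)² = 0.16854 kg m^2; axis through the centre, so I = 0.16854 kg m^2.
Point mass: I_cm = 0; centre at d = 0.38 m, so I = I_cm + Md² gives I = 0 + (2.9)(0.38)² = 0.41876 kg m^2.
Rectangular plate: I_cm = (1/12)M(a²+b²) = (1/12)(4.4)[(1.3)² + (0.77)²] = 0.83706 kg m^2; centre at d = 0.34 m, so I = I_cm + Md² gives I = 0.83706 + (4.4)(0.34)² = 1.3457 kg m^2.
Total I = 0.16854 + 0.41876 + 1.3457 = 1.933 kg m^2.

1.93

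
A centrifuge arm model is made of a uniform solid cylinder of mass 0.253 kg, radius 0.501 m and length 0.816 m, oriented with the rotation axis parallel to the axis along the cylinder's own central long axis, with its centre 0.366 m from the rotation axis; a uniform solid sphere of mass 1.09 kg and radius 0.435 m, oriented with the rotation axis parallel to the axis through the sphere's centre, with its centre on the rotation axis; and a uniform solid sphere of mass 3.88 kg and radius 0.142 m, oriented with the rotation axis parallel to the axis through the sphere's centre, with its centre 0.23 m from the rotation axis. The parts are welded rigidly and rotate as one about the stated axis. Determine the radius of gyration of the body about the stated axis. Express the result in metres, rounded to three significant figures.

0.271

Solid cylinder: I_cm = (1/2)MR² = (1/2)(0.253)(0.501)² = 0.031752 kg·m²; centre at d = 0.366 m, so I = I_cm + Md² gives I = 0.031752 + (0.253)(0.366)² = 0.065642 kg·m².
Solid sphere: I_cm = (2/5)MR² = (2/5)(1.09)(0.435)² = 0.082502 kg·m²; axis through the centre, so I = 0.082502 kg·m².
Solid sphere: I_cm = (2/5)MR² = (2/5)(3.88)(0.142)² = 0.031295 kg·m²; centre at d = 0.23 m, so I = I_cm + Md² gives I = 0.031295 + (3.88)(0.23)² = 0.23655 kg·m².
Total I = 0.38469 kg·m²; total mass M = 5.223 kg.
k = √(I/M) = √(0.38469/5.223) = 0.27139 m.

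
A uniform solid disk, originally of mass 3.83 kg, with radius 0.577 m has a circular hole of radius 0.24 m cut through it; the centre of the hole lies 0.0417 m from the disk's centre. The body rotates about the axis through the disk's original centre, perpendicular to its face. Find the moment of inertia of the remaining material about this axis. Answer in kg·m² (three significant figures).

0.617

Unpierced body about its centre: I₀ = (1/2)MR² = (1/2)(3.83)(0.577)² = 0.63756 kg·m².
The removed disk has mass m = M·(r/R)² = (3.83)(0.24/0.577)² = 0.66263 kg (same uniform areal density).
Its moment of inertia about the rotation axis (parallel-axis theorem): I_hole = (1/2)mr² + md² = (1/2)(0.66263)(0.24)² + (0.66263)(0.0417)² = 0.020236 kg·m².
Treating the hole as negative mass, I = I₀ − I_hole = 0.63756 − 0.020236 = 0.61732 kg·m².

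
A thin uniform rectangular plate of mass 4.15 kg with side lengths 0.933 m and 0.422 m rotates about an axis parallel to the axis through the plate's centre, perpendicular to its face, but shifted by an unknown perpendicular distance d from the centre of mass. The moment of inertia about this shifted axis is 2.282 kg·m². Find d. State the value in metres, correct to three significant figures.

0.680

About the centre-of-mass axis, I_cm = (1/12)M(a²+b²) = (1/12)(4.15)[(0.933)² + (0.422)²] = 0.36263 kg·m².
Parallel axis theorem: I = I_cm + Md², so Md² = 2.282 − 0.36263 = 1.9194 kg·m².
d = √(1.9194 / 4.15) = 0.68007 m.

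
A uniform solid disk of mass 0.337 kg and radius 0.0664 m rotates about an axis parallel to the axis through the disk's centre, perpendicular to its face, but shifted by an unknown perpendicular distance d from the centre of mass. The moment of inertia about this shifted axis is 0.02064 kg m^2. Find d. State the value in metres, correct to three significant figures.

0.243

About the centre-of-mass axis, I_cm = (1/2)MR² = (1/2)(0.337)(0.0664)² = 0.00074291 kg m^2.
Parallel axis theorem: I = I_cm + Md², so Md² = 0.02064 − 0.00074291 = 0.019897 kg m^2.
d = √(0.019897 / 0.337) = 0.24299 m.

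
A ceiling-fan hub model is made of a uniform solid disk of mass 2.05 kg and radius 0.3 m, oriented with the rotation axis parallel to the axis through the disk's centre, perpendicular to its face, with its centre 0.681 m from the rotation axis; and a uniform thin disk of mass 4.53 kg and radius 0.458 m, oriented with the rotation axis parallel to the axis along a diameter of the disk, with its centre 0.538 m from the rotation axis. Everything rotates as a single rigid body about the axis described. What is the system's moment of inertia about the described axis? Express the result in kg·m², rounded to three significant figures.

Solid disk: I_cm = (1/2)MR² = (1/2)(2.05)(0.3)² = 0.09225 kg·m²; centre at d = 0.681 m, so I = I_cm + Md² gives I = 0.09225 + (2.05)(0.681)² = 1.043 kg·m².
Thin disk: I_cm = (1/4)MR² = (1/4)(4.53)(0.458)² = 0.23756 kg·m²; centre at d = 0.538 m, so I = I_cm + Md² gives I = 0.23756 + (4.53)(0.538)² = 1.5487 kg·m².
Total I = 1.043 + 1.5487 = 2.5917 kg·m².

2.59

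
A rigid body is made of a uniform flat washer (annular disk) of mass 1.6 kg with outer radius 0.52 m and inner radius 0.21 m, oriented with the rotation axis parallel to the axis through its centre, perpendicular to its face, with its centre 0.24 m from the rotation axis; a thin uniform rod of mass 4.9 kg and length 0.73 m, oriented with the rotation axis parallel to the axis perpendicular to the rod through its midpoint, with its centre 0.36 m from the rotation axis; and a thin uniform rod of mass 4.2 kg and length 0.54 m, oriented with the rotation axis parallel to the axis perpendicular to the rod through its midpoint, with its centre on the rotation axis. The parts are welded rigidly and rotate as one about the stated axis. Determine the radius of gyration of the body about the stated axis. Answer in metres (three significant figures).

Annular disk: I_cm = (1/2)M(R²+r²) = (1/2)(1.6)[(0.52)² + (0.21)²] = 0.2516 kg·m²; centre at d = 0.24 m, so the parallel axis theorem gives I = 0.2516 + (1.6)(0.24)² = 0.34376 kg·m².
Thin rod: I_cm = (1/12)ML² = (1/12)(4.9)(0.73)² = 0.2176 kg·m²; centre at d = 0.36 m, so the parallel axis theorem gives I = 0.2176 + (4.9)(0.36)² = 0.85264 kg·m².
Thin rod: I_cm = (1/12)ML² = (1/12)(4.2)(0.54)² = 0.10206 kg·m²; axis through the centre, so I = 0.10206 kg·m².
Total I = 1.2985 kg·m²; total mass M = 10.7 kg.
k = √(I/M) = √(1.2985/10.7) = 0.34836 m.

0.348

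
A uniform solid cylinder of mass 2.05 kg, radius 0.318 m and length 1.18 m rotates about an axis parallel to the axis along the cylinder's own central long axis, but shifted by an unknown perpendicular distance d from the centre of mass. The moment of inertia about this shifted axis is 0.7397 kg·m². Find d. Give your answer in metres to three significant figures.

0.557

About the centre-of-mass axis, I_cm = (1/2)MR² = (1/2)(2.05)(0.318)² = 0.10365 kg·m².
Parallel axis theorem: I = I_cm + Md², so Md² = 0.7397 − 0.10365 = 0.63605 kg·m².
d = √(0.63605 / 2.05) = 0.55702 m.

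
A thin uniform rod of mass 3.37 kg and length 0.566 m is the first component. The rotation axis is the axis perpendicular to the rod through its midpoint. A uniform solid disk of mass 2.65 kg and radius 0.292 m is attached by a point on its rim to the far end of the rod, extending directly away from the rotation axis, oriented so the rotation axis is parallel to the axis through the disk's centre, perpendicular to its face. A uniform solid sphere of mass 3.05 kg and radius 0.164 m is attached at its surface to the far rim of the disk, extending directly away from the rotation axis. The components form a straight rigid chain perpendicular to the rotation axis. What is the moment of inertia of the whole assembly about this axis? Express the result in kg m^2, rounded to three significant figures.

Thin rod: I_cm = (1/12)ML² = (1/12)(3.37)(0.566)² = 0.089967 kg m^2; axis through the centre, so I = 0.089967 kg m^2.
Solid disk: I_cm = (1/2)MR² = (1/2)(2.65)(0.292)² = 0.11297 kg m^2; centre at d = 0.283 + 0.292 = 0.575 m, so the parallel axis theorem gives I = 0.11297 + (2.65)(0.575)² = 0.98913 kg m^2.
Solid sphere: I_cm = (2/5)MR² = (2/5)(3.05)(0.164)² = 0.032813 kg m^2; centre at d = 0.283 + 0.292 + 0.292 + 0.164 = 1.031 m, so the parallel axis theorem gives I = 0.032813 + (3.05)(1.031)² = 3.2748 kg m^2.
Total I = 0.089967 + 0.98913 + 3.2748 = 4.3539 kg m^2.

4.35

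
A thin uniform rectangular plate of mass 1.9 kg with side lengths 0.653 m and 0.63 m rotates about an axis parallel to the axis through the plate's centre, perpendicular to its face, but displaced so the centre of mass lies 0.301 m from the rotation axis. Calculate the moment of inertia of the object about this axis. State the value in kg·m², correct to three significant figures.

0.302

I_cm = (1/12)M(a²+b²) = (1/12)(1.9)[(0.653)² + (0.63)²] = 0.13036 kg·m²; centre at d = 0.301 m, so I = I_cm + Md² gives I = 0.13036 + (1.9)(0.301)² = 0.3025 kg·m².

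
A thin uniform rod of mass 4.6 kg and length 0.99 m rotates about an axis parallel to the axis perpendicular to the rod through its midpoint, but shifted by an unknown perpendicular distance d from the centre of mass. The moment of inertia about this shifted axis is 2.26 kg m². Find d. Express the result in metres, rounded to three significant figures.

About the centre-of-mass axis, I_cm = (1/12)ML² = (1/12)(4.6)(0.99)² = 0.3757 kg m².
Parallel axis theorem: I = I_cm + Md², so Md² = 2.26 − 0.3757 = 1.8843 kg m².
d = √(1.8843 / 4.6) = 0.64002 m.

0.640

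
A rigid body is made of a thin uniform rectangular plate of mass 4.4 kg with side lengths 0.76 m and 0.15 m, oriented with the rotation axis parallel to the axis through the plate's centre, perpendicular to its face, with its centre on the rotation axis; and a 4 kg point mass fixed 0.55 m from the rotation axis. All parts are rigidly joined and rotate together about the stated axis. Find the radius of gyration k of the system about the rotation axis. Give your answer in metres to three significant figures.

0.413

Rectangular plate: I_cm = (1/12)M(a²+b²) = (1/12)(4.4)[(0.76)² + (0.15)²] = 0.22004 kg m^2; axis through the centre, so I = 0.22004 kg m^2.
Point mass: I_cm = 0; centre at d = 0.55 m, so the parallel axis theorem gives I = 0 + (4)(0.55)² = 1.21 kg m^2.
Total I = 1.43 kg m^2; total mass M = 8.4 kg.
k = √(I/M) = √(1.43/8.4) = 0.4126 m.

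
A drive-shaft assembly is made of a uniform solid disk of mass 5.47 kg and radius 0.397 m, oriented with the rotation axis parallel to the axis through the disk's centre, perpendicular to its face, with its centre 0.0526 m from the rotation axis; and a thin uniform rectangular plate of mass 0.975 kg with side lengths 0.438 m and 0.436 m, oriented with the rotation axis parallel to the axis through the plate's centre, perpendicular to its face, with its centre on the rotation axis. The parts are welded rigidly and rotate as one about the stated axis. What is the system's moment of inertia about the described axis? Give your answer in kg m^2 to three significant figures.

Solid disk: I_cm = (1/2)MR² = (1/2)(5.47)(0.397)² = 0.43106 kg m^2; centre at d = 0.0526 m, so I = I_cm + Md² gives I = 0.43106 + (5.47)(0.0526)² = 0.44619 kg m^2.
Rectangular plate: I_cm = (1/12)M(a²+b²) = (1/12)(0.975)[(0.438)² + (0.436)²] = 0.031033 kg m^2; axis through the centre, so I = 0.031033 kg m^2.
Total I = 0.44619 + 0.031033 = 0.47723 kg m^2.

0.477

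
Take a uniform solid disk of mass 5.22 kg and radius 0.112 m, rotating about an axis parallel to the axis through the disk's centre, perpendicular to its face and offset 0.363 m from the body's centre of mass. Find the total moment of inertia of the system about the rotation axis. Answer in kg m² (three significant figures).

I_cm = (1/2)MR² = (1/2)(5.22)(0.112)² = 0.03274 kg m²; centre at d = 0.363 m, so I = I_cm + Md² gives I = 0.03274 + (5.22)(0.363)² = 0.72057 kg m².

0.721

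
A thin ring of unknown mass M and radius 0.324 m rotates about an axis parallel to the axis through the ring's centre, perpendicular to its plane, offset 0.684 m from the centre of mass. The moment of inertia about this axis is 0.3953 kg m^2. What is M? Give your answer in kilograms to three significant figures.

0.690

I = I_cm + Md² = MR² + Md² = M·[1·(0.324)² + (0.684)²] = M·0.57283.
So M = 0.3953 / 0.57283 = 0.69008 kg.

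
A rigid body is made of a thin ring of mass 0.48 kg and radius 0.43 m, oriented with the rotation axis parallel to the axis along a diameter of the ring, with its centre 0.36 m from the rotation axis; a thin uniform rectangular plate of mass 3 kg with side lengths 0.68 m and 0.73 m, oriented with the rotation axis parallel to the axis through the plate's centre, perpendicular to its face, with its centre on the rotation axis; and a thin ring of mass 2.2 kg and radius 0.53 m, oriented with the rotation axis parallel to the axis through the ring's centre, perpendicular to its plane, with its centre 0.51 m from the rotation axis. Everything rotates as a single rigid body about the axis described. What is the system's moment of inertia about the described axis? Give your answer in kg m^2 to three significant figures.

1.55

Thin ring: I_cm = (1/2)MR² = (1/2)(0.48)(0.43)² = 0.044376 kg m^2; centre at d = 0.36 m, so I = I_cm + Md² gives I = 0.044376 + (0.48)(0.36)² = 0.10658 kg m^2.
Rectangular plate: I_cm = (1/12)M(a²+b²) = (1/12)(3)[(0.68)² + (0.73)²] = 0.24883 kg m^2; axis through the centre, so I = 0.24883 kg m^2.
Thin ring: I_cm = MR² = (2.2)(0.53)² = 0.61798 kg m^2; centre at d = 0.51 m, so I = I_cm + Md² gives I = 0.61798 + (2.2)(0.51)² = 1.1902 kg m^2.
Total I = 0.10658 + 0.24883 + 1.1902 = 1.5456 kg m^2.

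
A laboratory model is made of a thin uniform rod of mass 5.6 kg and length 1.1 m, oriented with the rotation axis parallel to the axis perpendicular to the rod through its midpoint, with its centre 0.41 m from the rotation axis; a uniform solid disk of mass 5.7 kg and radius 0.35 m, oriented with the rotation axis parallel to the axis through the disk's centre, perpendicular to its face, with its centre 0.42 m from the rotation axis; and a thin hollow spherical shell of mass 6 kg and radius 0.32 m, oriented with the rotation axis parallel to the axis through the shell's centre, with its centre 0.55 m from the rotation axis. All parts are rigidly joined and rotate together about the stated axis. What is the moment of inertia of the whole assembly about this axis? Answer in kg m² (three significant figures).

5.09

Thin rod: I_cm = (1/12)ML² = (1/12)(5.6)(1.1)² = 0.56467 kg m²; centre at d = 0.41 m, so the parallel axis theorem gives I = 0.56467 + (5.6)(0.41)² = 1.506 kg m².
Solid disk: I_cm = (1/2)MR² = (1/2)(5.7)(0.35)² = 0.34912 kg m²; centre at d = 0.42 m, so the parallel axis theorem gives I = 0.34912 + (5.7)(0.42)² = 1.3546 kg m².
Spherical shell: I_cm = (2/3)MR² = (2/3)(6)(0.32)² = 0.4096 kg m²; centre at d = 0.55 m, so the parallel axis theorem gives I = 0.4096 + (6)(0.55)² = 2.2246 kg m².
Total I = 1.506 + 1.3546 + 2.2246 = 5.0852 kg m².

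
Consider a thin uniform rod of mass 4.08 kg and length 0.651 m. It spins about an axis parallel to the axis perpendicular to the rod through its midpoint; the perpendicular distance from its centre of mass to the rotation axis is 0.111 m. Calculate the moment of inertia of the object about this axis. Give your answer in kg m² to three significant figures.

I_cm = (1/12)ML² = (1/12)(4.08)(0.651)² = 0.14409 kg m²; centre at d = 0.111 m, so I = I_cm + Md² gives I = 0.14409 + (4.08)(0.111)² = 0.19436 kg m².

0.194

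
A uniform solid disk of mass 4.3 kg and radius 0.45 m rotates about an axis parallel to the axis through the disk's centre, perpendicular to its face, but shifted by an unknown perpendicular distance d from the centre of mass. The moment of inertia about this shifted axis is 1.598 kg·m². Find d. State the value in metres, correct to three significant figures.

0.520

About the centre-of-mass axis, I_cm = (1/2)MR² = (1/2)(4.3)(0.45)² = 0.43538 kg·m².
Parallel axis theorem: I = I_cm + Md², so Md² = 1.598 − 0.43538 = 1.1626 kg·m².
d = √(1.1626 / 4.3) = 0.51998 m.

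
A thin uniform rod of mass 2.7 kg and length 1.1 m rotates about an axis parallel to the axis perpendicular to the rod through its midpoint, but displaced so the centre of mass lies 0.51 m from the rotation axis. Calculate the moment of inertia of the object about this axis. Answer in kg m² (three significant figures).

0.975

I_cm = (1/12)ML² = (1/12)(2.7)(1.1)² = 0.27225 kg m²; centre at d = 0.51 m, so the parallel axis theorem gives I = 0.27225 + (2.7)(0.51)² = 0.97452 kg m².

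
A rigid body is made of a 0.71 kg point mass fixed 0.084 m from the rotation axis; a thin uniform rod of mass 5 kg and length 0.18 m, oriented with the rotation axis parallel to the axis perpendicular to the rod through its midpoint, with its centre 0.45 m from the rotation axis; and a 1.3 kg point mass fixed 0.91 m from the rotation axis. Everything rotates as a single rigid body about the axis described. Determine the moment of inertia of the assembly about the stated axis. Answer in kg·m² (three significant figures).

2.11

Point mass: I_cm = 0; centre at d = 0.084 m, so the parallel axis theorem gives I = 0 + (0.71)(0.084)² = 0.0050098 kg·m².
Thin rod: I_cm = (1/12)ML² = (1/12)(5)(0.18)² = 0.0135 kg·m²; centre at d = 0.45 m, so the parallel axis theorem gives I = 0.0135 + (5)(0.45)² = 1.026 kg·m².
Point mass: I_cm = 0; centre at d = 0.91 m, so the parallel axis theorem gives I = 0 + (1.3)(0.91)² = 1.0765 kg·m².
Total I = 0.0050098 + 1.026 + 1.0765 = 2.1075 kg·m².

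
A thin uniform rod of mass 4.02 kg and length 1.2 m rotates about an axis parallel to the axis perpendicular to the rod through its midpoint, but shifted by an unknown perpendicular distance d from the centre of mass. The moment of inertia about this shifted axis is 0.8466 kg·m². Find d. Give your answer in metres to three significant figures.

0.301

About the centre-of-mass axis, I_cm = (1/12)ML² = (1/12)(4.02)(1.2)² = 0.4824 kg·m².
Parallel axis theorem: I = I_cm + Md², so Md² = 0.8466 − 0.4824 = 0.3642 kg·m².
d = √(0.3642 / 4.02) = 0.30099 m.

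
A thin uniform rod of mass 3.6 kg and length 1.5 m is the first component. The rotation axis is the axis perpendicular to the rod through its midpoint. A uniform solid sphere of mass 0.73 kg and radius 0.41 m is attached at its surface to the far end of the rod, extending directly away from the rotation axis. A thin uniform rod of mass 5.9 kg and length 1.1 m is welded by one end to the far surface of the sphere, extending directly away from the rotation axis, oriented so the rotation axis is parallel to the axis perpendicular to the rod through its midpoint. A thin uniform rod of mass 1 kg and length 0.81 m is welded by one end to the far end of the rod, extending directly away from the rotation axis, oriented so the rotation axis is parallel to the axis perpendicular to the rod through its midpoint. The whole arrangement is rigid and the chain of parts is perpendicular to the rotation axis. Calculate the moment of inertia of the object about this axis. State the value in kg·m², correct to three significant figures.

38.3

Thin rod: I_cm = (1/12)ML² = (1/12)(3.6)(1.5)² = 0.675 kg·m²; axis through the centre, so I = 0.675 kg·m².
Solid sphere: I_cm = (2/5)MR² = (2/5)(0.73)(0.41)² = 0.049085 kg·m²; centre at d = 0.75 + 0.41 = 1.16 m, so I = I_cm + Md² gives I = 0.049085 + (0.73)(1.16)² = 1.0314 kg·m².
Thin rod: I_cm = (1/12)ML² = (1/12)(5.9)(1.1)² = 0.59492 kg·m²; centre at d = 0.75 + 0.41 + 0.41 + 0.55 = 2.12 m, so I = I_cm + Md² gives I = 0.59492 + (5.9)(2.12)² = 27.112 kg·m².
Thin rod: I_cm = (1/12)ML² = (1/12)(1)(0.81)² = 0.054675 kg·m²; centre at d = 0.75 + 0.41 + 0.41 + 0.55 + 0.55 + 0.405 = 3.075 m, so I = I_cm + Md² gives I = 0.054675 + (1)(3.075)² = 9.5103 kg·m².
Total I = 0.675 + 1.0314 + 27.112 + 9.5103 = 38.329 kg·m².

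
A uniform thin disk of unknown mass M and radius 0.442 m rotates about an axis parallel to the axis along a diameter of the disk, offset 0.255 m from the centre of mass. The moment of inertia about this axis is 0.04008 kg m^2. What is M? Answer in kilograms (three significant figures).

I = I_cm + Md² = (1/4)MR² + Md² = M·[0.25·(0.442)² + (0.255)²] = M·0.11387.
So M = 0.04008 / 0.11387 = 0.35199 kg.

0.352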